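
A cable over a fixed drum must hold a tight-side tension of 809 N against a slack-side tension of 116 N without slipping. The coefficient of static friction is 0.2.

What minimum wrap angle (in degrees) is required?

T₂/T₁ = e^{μβ} → β = ln(T₂/T₁)/μ.
β = ln(809/116)/0.2 = 1.942/0.2 = 9.711 rad.
In degrees: β = 9.711 × 180/π = 556°.

β_min ≈ 556°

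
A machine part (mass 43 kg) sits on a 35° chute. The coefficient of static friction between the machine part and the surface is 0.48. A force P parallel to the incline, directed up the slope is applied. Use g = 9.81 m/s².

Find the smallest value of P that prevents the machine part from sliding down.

P_min ≈ 76.1 N

The machine part tends to slide down (tan θ > μ_s), so at the point of impending slip friction acts up-slope at its limit: f = μ_s N.
P is parallel to the surface, so N = m g cos θ = 346 N.
Along the incline: P + μ_s N = m g sin θ, so P = 242 − 0.48×346 = 76.1 N.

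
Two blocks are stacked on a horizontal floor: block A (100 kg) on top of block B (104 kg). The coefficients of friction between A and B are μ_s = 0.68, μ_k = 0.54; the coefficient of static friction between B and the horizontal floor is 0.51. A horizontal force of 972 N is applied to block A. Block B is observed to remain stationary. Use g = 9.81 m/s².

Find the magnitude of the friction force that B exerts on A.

Between the blocks, N₁ = m_A g = 981 N.
So the A–B interface can sustain at most μ_s N₁ = 667.1 N of static friction.
Since P = 972 N > 667.1 N, A slides on B; the A–B friction is kinetic: f₁ = μ_k N₁ = 0.54×981 = 530 N.
By Newton's third law B feels 530 N forward from A. With B stationary, the floor's static friction on B balances it: f₂ = 530 N (well within μ_s(m_A+m_B)g = 1021 N).

f ≈ 530 N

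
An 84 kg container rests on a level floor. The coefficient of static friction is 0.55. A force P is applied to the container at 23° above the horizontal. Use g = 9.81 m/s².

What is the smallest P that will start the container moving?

P ≈ 399 N

N = m g − P sin α (the pull lifts the container).
At impending slip, P cos α = μ_s N = μ_s (m g − P sin α).
Solving: P (cos α + μ_s sin α) = μ_s m g → P = 0.55×824/(cos 23° + 0.55 sin 23°) = 453/1.135 = 399 N.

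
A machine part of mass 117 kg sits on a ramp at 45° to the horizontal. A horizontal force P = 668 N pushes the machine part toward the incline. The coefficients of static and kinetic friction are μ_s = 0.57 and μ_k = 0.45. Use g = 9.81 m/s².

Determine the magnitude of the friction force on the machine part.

f ≈ 339 N (up the incline)

The horizontal push has a component P sin θ into the surface, so N = m g cos θ + P sin θ = 811.6 + 472.3 = 1284 N.
Parallel to the incline: P cos θ − m g sin θ = 472.3 − 811.6 = -339.2 N; the friction needed to balance this is 339.2 N acting up the slope.
The limit of static friction is μ_s N = 731.8 N.
|f_req| = 339.2 ≤ 731.8 N → the machine part is in equilibrium; friction equals the required value.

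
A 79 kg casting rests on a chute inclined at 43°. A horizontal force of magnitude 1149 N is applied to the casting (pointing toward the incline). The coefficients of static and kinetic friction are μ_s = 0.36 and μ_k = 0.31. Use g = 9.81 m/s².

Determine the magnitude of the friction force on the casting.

Normal direction: N = m g cos θ + P sin θ = 1350 N.
Along the incline, the net driving force (taking up-slope positive) is P cos θ − m g sin θ = 840.3 − 528.5 = 311.8 N, so equilibrium requires friction f = -311.8 N (down-slope).
The limit of static friction is μ_s N = 486.1 N.
|f_req| = 311.8 ≤ 486.1 N → the casting is in equilibrium; friction equals the required value.

f ≈ 312 N (down the incline)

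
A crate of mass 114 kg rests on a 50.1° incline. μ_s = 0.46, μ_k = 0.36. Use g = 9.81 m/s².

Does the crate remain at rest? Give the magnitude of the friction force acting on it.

f ≈ 258 N

N = m g cos θ = 717 N.
Down-slope weight component: m g sin θ = 858 N.
μ_s N = 330 N.
858 > 330 N, so it slides; kinetic friction f = μ_k N = 0.36×717 = 258 N.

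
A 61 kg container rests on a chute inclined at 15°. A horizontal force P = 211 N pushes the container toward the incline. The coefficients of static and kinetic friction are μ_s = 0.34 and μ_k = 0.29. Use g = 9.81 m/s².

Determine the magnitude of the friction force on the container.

Normal direction: N = m g cos θ + P sin θ = 632.6 N.
Parallel to the incline: P cos θ − m g sin θ = 203.8 − 154.9 = 48.93 N; the friction needed to balance this is 48.93 N acting down the slope.
Maximum static friction: μ_s N = 0.34 × 632.6 = 215.1 N.
|f_req| = 48.93 ≤ 215.1 N → the container is in equilibrium; friction equals the required value.

f ≈ 48.9 N (down the incline)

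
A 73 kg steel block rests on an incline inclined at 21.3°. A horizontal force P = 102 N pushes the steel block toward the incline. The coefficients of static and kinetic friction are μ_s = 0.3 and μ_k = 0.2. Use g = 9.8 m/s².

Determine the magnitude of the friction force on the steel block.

The horizontal push has a component P sin θ into the surface, so N = m g cos θ + P sin θ = 666.5 + 37.05 = 703.6 N.
Parallel to the incline: P cos θ − m g sin θ = 95.03 − 259.9 = -164.8 N; the friction needed to balance this is 164.8 N acting up the slope.
Maximum static friction: μ_s N = 0.3 × 703.6 = 211.1 N.
|f_req| = 164.8 ≤ 211.1 N → the steel block is in equilibrium; friction equals the required value.

f ≈ 165 N (up the incline)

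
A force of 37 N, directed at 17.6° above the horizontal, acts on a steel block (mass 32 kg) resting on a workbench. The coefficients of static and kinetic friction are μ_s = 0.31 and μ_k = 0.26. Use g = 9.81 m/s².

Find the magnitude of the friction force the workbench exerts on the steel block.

N = m g − P sin α = 313.9 − 37×sin 17.6° = 302.7 N.
For equilibrium, f = P cos α = 37×cos 17.6° = 35.27 N.
μ_s N = 0.31 × 302.7 = 93.85 N.
Since 35.27 N does not exceed the limit, the steel block stays at rest and f = 35.3 N.

f ≈ 35.3 N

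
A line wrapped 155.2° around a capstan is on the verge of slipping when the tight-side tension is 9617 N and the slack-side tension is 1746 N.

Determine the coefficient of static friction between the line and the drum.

μ ≈ 0.63

T₂/T₁ = e^{μβ} → μ = ln(T₂/T₁)/β.
β = 155.2° = 2.709 rad.
μ = ln(9617/1746)/2.709 = ln(5.508)/2.709 = 0.63.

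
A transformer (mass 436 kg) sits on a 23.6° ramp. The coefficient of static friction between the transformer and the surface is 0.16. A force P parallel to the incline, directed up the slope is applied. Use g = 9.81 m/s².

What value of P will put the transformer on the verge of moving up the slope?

P ≈ 2340 N

At impending motion up the slope, friction acts down-slope at its limit: f = μ_s N.
P is parallel to the surface, so N = m g cos θ = 3920 N.
Along the incline: P = m g sin θ + μ_s N = 1710 + 0.16×3920 = 2340 N.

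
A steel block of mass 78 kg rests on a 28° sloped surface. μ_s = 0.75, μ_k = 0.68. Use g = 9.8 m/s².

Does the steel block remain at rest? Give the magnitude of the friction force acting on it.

N = m g cos θ = 675 N.
Down-slope weight component: m g sin θ = 359 N.
μ_s N = 506 N.
359 ≤ 506 N, so it stays put; friction = 359 N.

f ≈ 359 N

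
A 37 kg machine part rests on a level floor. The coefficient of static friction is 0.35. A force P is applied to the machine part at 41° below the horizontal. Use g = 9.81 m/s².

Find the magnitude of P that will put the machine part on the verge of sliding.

P ≈ 242 N

N = m g + P sin α (the push presses the machine part into the level floor).
At impending slip, P cos α = μ_s N = μ_s (m g + P sin α).
Solving: P (cos α − μ_s sin α) = μ_s m g → P = 0.35×363/(cos 41° − 0.35 sin 41°) = 127/0.5251 = 242 N.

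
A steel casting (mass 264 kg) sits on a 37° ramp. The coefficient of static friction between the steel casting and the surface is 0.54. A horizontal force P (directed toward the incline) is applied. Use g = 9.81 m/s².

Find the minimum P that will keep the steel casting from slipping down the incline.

The steel casting tends to slide down (tan θ > μ_s), so at the point of impending slip friction acts up-slope at its limit: f = μ_s N.
Perpendicular to the incline: N = m g cos θ + P sin θ.
Along the incline: P cos θ + μ_s N = m g sin θ, i.e. P cos θ + μ_s (m g cos θ + P sin θ) = m g sin θ.
Solving, P (cos θ + μ_s sin θ) = m g (sin θ − μ_s cos θ), so P = 2590×0.1706/1.124 = 393 N.

P_min ≈ 393 N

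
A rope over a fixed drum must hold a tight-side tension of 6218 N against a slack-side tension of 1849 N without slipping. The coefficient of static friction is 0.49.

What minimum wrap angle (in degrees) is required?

T₂/T₁ = e^{μβ} → β = ln(T₂/T₁)/μ.
β = ln(6218/1849)/0.49 = 1.213/0.49 = 2.475 rad.
In degrees: β = 2.475 × 180/π = 142°.

β_min ≈ 142°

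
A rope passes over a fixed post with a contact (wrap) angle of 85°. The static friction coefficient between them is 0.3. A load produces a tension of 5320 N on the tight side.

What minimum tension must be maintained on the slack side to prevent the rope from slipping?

T_min ≈ 3410 N

Capstan equation at impending slip: T_tight/T_slack = e^{μβ}.
β = 85° = 1.484 rad; e^{μβ} = e^{0.3×1.484} = 1.561.
T_slack = T_tight / e^{μβ} = 5320 / 1.561 = 3410 N.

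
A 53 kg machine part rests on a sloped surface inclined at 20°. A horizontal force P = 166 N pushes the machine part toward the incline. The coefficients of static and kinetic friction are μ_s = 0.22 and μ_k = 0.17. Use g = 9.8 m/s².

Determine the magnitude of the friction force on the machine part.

The horizontal push has a component P sin θ into the surface, so N = m g cos θ + P sin θ = 488.1 + 56.78 = 544.9 N.
Parallel to the incline: P cos θ − m g sin θ = 156 − 177.6 = -21.66 N; the friction needed to balance this is 21.66 N acting up the slope.
Maximum static friction: μ_s N = 0.22 × 544.9 = 119.9 N.
Since 21.66 N is within the 119.9 N limit, the machine part stays put and friction is exactly 21.7 N.

f ≈ 21.7 N (up the incline)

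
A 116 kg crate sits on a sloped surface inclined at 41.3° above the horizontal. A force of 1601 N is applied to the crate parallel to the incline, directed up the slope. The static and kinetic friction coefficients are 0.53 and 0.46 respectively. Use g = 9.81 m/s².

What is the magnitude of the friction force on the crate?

f ≈ 393 N (down the incline)

Normal force: N = m g cos θ = 116 × 9.81 × cos 41.3° = 854.9 N.
The friction needed for equilibrium is m g sin θ − P = 751.1 − 1601 = -849.9 N, measured positive up-slope.
Maximum static friction available: μ_s N = 0.53 × 854.9 = 453.1 N.
|-849.9| exceeds 453.1 N, so the crate slips up-slope; friction is kinetic, f = μ_k N = 0.46×854.9 = 393 N.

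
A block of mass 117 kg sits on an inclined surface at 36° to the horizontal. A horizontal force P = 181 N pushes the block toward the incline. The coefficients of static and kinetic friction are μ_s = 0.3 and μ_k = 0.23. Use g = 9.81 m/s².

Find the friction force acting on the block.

f ≈ 238 N (up the incline)

Normal direction: N = m g cos θ + P sin θ = 1035 N.
Parallel to the incline: P cos θ − m g sin θ = 146.4 − 674.6 = -528.2 N; the friction needed to balance this is 528.2 N acting up the slope.
Maximum static friction: μ_s N = 0.3 × 1035 = 310.5 N.
|f_req| = 528.2 > 310.5 N → the block slides down the incline; f = μ_k N = 0.23 × 1035 = 238 N.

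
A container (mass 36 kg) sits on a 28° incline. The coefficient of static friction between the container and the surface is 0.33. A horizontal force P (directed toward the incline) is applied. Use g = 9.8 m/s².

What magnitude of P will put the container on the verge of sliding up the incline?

At impending motion up the slope, friction acts down-slope at its limit: f = μ_s N.
Perpendicular to the incline: N = m g cos θ + P sin θ.
Along the incline: P cos θ = m g sin θ + μ_s N = m g sin θ + μ_s (m g cos θ + P sin θ).
Solving, P (cos θ − μ_s sin θ) = m g (sin θ + μ_s cos θ), so P = 36×9.8×(sin 28° + 0.33 cos 28°)/(cos 28° − 0.33 sin 28°) = 353×0.7608/0.728 = 369 N.

P ≈ 369 N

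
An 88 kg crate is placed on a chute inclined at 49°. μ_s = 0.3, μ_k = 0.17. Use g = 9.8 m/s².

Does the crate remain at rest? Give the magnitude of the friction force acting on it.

N = m g cos θ = 566 N.
Down-slope weight component: m g sin θ = 651 N.
μ_s N = 170 N.
651 > 170 N, so it slides; kinetic friction f = μ_k N = 0.17×566 = 96.2 N.

f ≈ 96.2 N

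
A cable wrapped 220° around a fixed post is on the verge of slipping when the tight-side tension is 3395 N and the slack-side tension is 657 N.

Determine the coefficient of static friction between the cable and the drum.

μ ≈ 0.428

T₂/T₁ = e^{μβ} → μ = ln(T₂/T₁)/β.
β = 220° = 3.84 rad.
μ = ln(3395/657)/3.84 = ln(5.167)/3.84 = 0.428.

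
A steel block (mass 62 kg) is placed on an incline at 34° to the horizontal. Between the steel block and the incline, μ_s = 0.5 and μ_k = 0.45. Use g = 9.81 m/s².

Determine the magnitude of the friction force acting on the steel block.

f ≈ 227 N (up the incline)

Normal force: N = m g cos θ = 62 × 9.81 × cos 34° = 504.2 N.
Along the slope the weight component is m g sin θ = 340.1 N; friction must supply exactly this, acting up-slope.
Static friction can supply at most μ_s N = 252.1 N.
Since |340.1| > 252.1 N, static friction cannot hold it; the steel block slides down the incline and kinetic friction applies: f = μ_k N = 0.45 × 504.2 = 227 N.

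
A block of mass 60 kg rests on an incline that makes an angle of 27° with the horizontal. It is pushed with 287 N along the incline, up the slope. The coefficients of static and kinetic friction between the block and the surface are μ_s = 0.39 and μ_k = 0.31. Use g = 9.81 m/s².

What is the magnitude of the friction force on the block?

Normal force: N = m g cos θ = 60 × 9.81 × cos 27° = 524.4 N.
Parallel to the incline, ΣF = 0 gives f = m g sin θ − P = 267.2 − 287 = -19.78 N (up-slope positive).
Maximum static friction available: μ_s N = 0.39 × 524.4 = 204.5 N.
Since |-19.78| ≤ 204.5 N, no slip — friction simply equals what equilibrium demands.

f ≈ 19.8 N (down the incline)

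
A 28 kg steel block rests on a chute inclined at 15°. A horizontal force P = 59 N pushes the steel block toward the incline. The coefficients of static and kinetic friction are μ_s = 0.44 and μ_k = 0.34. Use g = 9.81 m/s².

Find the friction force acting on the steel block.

f ≈ 14.1 N (up the incline)

Resolve perpendicular to the incline: N = m g cos θ + P sin θ = 28×9.81×cos 15° + 59×sin 15° = 280.6 N.
Along the incline, the net driving force (taking up-slope positive) is P cos θ − m g sin θ = 56.99 − 71.09 = -14.1 N, so equilibrium requires friction f = 14.1 N (up-slope).
Maximum static friction: μ_s N = 0.44 × 280.6 = 123.5 N.
|f_req| = 14.1 ≤ 123.5 N → the steel block is in equilibrium; friction equals the required value.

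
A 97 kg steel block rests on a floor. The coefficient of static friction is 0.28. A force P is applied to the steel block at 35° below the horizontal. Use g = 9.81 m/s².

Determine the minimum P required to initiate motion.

N = m g + P sin α (the push presses the steel block into the floor).
At impending slip, P cos α = μ_s N = μ_s (m g + P sin α).
Solving: P (cos α − μ_s sin α) = μ_s m g → P = 0.28×952/(cos 35° − 0.28 sin 35°) = 266/0.6586 = 405 N.

P ≈ 405 N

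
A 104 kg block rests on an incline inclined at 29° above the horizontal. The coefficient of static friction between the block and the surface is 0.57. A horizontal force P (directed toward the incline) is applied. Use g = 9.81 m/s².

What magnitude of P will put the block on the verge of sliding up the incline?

At impending motion up the slope, friction acts down-slope at its limit: f = μ_s N.
Perpendicular to the incline: N = m g cos θ + P sin θ.
Along the incline: P cos θ = m g sin θ + μ_s N = m g sin θ + μ_s (m g cos θ + P sin θ).
Solving, P (cos θ − μ_s sin θ) = m g (sin θ + μ_s cos θ), so P = 104×9.81×(sin 29° + 0.57 cos 29°)/(cos 29° − 0.57 sin 29°) = 1020×0.9833/0.5983 = 1680 N.

P ≈ 1680 N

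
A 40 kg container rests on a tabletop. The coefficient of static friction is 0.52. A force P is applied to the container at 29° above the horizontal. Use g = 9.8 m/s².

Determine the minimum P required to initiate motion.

P ≈ 181 N

N = m g − P sin α (the pull lifts the container).
At impending slip, P cos α = μ_s N = μ_s (m g − P sin α).
Solving: P (cos α + μ_s sin α) = μ_s m g → P = 0.52×392/(cos 29° + 0.52 sin 29°) = 204/1.127 = 181 N.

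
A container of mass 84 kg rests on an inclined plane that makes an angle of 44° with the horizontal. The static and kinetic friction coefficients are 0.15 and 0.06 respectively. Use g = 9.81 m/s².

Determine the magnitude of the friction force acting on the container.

The normal reaction is N = m g cos θ = 592.8 N.
For equilibrium along the incline, friction must balance the weight component: f = m g sin θ = 572.4 N up the slope.
Maximum static friction available: μ_s N = 0.15 × 592.8 = 88.91 N.
|572.4| exceeds 88.91 N, so the container slips down-slope; friction is kinetic, f = μ_k N = 0.06×592.8 = 35.6 N.

f ≈ 35.6 N (up the incline)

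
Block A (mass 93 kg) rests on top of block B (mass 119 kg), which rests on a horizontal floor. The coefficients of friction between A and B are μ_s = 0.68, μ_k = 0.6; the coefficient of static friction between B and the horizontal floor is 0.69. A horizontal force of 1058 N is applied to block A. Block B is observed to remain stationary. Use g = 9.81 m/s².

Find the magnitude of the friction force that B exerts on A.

f ≈ 547 N

Normal force at the A–B interface: N₁ = m_A g = 912.3 N.
Maximum static friction on A from B: μ_s N₁ = 0.68×912.3 = 620.4 N.
Since P = 1058 N > 620.4 N, A slides on B; the A–B friction is kinetic: f₁ = μ_k N₁ = 0.6×912.3 = 547 N.
B experiences an equal 547 N forward from A (third law). B is in equilibrium, so the floor supplies f₂ = 547 N of static friction (limit μ_s(m_A+m_B)g = 1435 N, not exceeded).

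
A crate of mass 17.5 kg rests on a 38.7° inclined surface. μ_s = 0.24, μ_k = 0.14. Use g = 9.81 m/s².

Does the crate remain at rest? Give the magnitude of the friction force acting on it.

N = m g cos θ = 134 N.
Down-slope weight component: m g sin θ = 107 N.
μ_s N = 32.2 N.
107 > 32.2 N, so it slides; kinetic friction f = μ_k N = 0.14×134 = 18.8 N.

f ≈ 18.8 N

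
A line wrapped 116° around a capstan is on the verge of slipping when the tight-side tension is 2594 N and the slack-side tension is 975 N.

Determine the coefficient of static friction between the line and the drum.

T₂/T₁ = e^{μβ} → μ = ln(T₂/T₁)/β.
β = 116° = 2.025 rad.
μ = ln(2594/975)/2.025 = ln(2.661)/2.025 = 0.483.

μ ≈ 0.483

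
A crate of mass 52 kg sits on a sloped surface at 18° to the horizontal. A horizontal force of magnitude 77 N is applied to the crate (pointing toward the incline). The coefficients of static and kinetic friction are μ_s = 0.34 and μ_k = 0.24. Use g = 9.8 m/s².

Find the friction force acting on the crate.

f ≈ 84.2 N (up the incline)

Resolve perpendicular to the incline: N = m g cos θ + P sin θ = 52×9.8×cos 18° + 77×sin 18° = 508.5 N.
Along the incline, the net driving force (taking up-slope positive) is P cos θ − m g sin θ = 73.23 − 157.5 = -84.24 N, so equilibrium requires friction f = 84.24 N (up-slope).
Maximum static friction: μ_s N = 0.34 × 508.5 = 172.9 N.
Since 84.24 N is within the 172.9 N limit, the crate stays put and friction is exactly 84.2 N.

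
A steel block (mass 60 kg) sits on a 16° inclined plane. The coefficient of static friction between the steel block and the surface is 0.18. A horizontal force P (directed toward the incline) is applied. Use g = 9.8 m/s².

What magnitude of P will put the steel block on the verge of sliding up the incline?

At impending motion up the slope, friction acts down-slope at its limit: f = μ_s N.
Perpendicular to the incline: N = m g cos θ + P sin θ.
Along the incline: P cos θ = m g sin θ + μ_s N = m g sin θ + μ_s (m g cos θ + P sin θ).
Solving, P (cos θ − μ_s sin θ) = m g (sin θ + μ_s cos θ), so P = 60×9.8×(sin 16° + 0.18 cos 16°)/(cos 16° − 0.18 sin 16°) = 588×0.4487/0.9116 = 289 N.

P ≈ 289 N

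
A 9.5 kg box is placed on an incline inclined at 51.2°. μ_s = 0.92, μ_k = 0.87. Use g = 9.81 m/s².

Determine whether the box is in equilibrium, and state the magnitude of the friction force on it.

f ≈ 50.8 N

N = m g cos θ = 58.4 N.
Down-slope weight component: m g sin θ = 72.6 N.
μ_s N = 53.7 N.
72.6 > 53.7 N, so it slides; kinetic friction f = μ_k N = 0.87×58.4 = 50.8 N.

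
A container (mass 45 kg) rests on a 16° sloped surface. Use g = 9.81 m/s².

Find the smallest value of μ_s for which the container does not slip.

μ_s,min ≈ 0.287

At the slip threshold m g sin θ = μ_s m g cos θ, so μ_s,min = tan θ.
μ_s,min = tan 16° = 0.287.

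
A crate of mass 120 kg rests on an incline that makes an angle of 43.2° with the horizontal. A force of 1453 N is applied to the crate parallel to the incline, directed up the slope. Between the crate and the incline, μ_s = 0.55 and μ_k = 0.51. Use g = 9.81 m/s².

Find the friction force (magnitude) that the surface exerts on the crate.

f ≈ 438 N (down the incline)

Normal force: N = m g cos θ = 120 × 9.81 × cos 43.2° = 858.1 N.
Parallel to the incline, ΣF = 0 gives f = m g sin θ − P = 805.8 − 1453 = -647.2 N (up-slope positive).
Static friction can supply at most μ_s N = 472 N.
Since |-647.2| > 472 N, static friction cannot hold it; the crate slides up the incline and kinetic friction applies: f = μ_k N = 0.51 × 858.1 = 438 N.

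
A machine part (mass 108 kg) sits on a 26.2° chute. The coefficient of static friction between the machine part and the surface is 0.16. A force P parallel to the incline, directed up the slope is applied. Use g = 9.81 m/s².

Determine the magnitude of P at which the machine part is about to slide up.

P ≈ 620 N

At impending motion up the slope, friction acts down-slope at its limit: f = μ_s N.
P is parallel to the surface, so N = m g cos θ = 951 N.
Along the incline: P = m g sin θ + μ_s N = 468 + 0.16×951 = 620 N.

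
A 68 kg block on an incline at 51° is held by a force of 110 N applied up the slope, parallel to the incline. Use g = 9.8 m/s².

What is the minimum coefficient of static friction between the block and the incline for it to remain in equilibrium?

μ_s,min ≈ 0.973

N = m g cos θ = 419.4 N.
Friction must make up the shortfall along the incline: f = m g sin θ − P = 517.9 − 110 = 407.9 N.
At the threshold f = μ_s N, so μ_s,min = 407.9/419.4 = 0.973.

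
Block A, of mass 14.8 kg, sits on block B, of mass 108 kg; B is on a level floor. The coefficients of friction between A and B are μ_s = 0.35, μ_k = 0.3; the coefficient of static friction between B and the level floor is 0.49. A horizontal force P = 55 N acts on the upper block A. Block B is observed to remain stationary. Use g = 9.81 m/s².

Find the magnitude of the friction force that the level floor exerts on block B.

Between the blocks, N₁ = m_A g = 145.2 N.
Maximum static friction on A from B: μ_s N₁ = 0.35×145.2 = 50.82 N.
P = 55 N exceeds that limit, so A slips over B and the interface friction becomes kinetic: f₁ = μ_k N₁ = 0.3×145.2 = 43.6 N.
B experiences an equal 43.6 N forward from A (third law). B is in equilibrium, so the floor supplies f₂ = 43.6 N of static friction (limit μ_s(m_A+m_B)g = 590.3 N, not exceeded).

f ≈ 43.6 N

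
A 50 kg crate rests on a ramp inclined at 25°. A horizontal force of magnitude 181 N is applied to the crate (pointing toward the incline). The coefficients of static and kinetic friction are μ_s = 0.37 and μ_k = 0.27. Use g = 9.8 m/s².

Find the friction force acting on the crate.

f ≈ 43 N (up the incline)

Resolve perpendicular to the incline: N = m g cos θ + P sin θ = 50×9.8×cos 25° + 181×sin 25° = 520.6 N.
Along the incline, the net driving force (taking up-slope positive) is P cos θ − m g sin θ = 164 − 207.1 = -43.04 N, so equilibrium requires friction f = 43.04 N (up-slope).
Maximum static friction: μ_s N = 0.37 × 520.6 = 192.6 N.
Since 43.04 N is within the 192.6 N limit, the crate stays put and friction is exactly 43 N.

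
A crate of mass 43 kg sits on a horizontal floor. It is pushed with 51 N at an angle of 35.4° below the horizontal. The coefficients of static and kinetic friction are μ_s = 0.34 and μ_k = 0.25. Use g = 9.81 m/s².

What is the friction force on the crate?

The vertical component of P adds to the normal force: N = m g + P sin α = 421.8 + 29.54 = 451.4 N.
Horizontally, friction must balance P cos α = 41.57 N.
μ_s N = 0.34 × 451.4 = 153.5 N.
Since 41.57 N does not exceed the limit, the crate stays at rest and f = 41.6 N.

f ≈ 41.6 N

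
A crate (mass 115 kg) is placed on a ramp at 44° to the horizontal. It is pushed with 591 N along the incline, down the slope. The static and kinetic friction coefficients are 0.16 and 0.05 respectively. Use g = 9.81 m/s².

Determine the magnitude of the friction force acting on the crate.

f ≈ 40.6 N (up the incline)

Perpendicular to the surface, N = m g cos θ = 115·9.81·cos 44° = 811.5 N.
For equilibrium along the incline the friction force must supply f = m g sin θ + P = 783.7 + 591 = 1375 N (positive meaning up-slope).
The static-friction ceiling is μ_s N = 0.16 × 811.5 = 129.8 N.
Since |1375| > 129.8 N, static friction cannot hold it; the crate slides down the incline and kinetic friction applies: f = μ_k N = 0.05 × 811.5 = 40.6 N.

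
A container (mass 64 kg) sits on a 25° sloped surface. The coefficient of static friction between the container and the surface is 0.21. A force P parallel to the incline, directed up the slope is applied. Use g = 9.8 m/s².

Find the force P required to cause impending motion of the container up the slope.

At impending motion up the slope, friction acts down-slope at its limit: f = μ_s N.
P is parallel to the surface, so N = m g cos θ = 568 N.
Along the incline: P = m g sin θ + μ_s N = 265 + 0.21×568 = 384 N.

P ≈ 384 N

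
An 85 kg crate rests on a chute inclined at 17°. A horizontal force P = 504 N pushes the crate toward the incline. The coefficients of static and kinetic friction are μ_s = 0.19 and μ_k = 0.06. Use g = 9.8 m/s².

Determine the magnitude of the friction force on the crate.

f ≈ 56.6 N (down the incline)

Resolve perpendicular to the incline: N = m g cos θ + P sin θ = 85×9.8×cos 17° + 504×sin 17° = 944 N.
Parallel to the incline: P cos θ − m g sin θ = 482 − 243.5 = 238.4 N; the friction needed to balance this is 238.4 N acting down the slope.
The limit of static friction is μ_s N = 179.4 N.
The required 238.4 N exceeds the static limit, so the crate slides up-slope and f = μ_k N = 0.06×944 = 56.6 N.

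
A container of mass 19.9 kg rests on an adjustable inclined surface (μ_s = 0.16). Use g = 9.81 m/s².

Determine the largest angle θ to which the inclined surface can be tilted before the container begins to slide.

At the slip threshold, m g sin θ = μ_s · m g cos θ, so tan θ = μ_s.
θ_max = arctan(0.16) = 9.09°.

θ_max ≈ 9.09°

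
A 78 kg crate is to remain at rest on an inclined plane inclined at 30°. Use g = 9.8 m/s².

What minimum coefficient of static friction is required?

At the slip threshold m g sin θ = μ_s m g cos θ, so μ_s,min = tan θ.
μ_s,min = tan 30° = 0.577.

μ_s,min ≈ 0.577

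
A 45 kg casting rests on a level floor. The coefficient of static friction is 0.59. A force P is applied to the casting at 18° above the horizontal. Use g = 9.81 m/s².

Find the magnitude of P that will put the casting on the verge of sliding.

N = m g − P sin α (the pull lifts the casting).
At impending slip, P cos α = μ_s N = μ_s (m g − P sin α).
Solving: P (cos α + μ_s sin α) = μ_s m g → P = 0.59×441/(cos 18° + 0.59 sin 18°) = 260/1.133 = 230 N.

P ≈ 230 N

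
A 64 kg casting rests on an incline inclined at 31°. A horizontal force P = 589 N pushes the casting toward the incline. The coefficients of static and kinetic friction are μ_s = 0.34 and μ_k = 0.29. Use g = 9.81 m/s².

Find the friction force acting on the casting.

f ≈ 182 N (down the incline)

Resolve perpendicular to the incline: N = m g cos θ + P sin θ = 64×9.81×cos 31° + 589×sin 31° = 841.5 N.
Parallel to the incline: P cos θ − m g sin θ = 504.9 − 323.4 = 181.5 N; the friction needed to balance this is 181.5 N acting down the slope.
The limit of static friction is μ_s N = 286.1 N.
Since 181.5 N is within the 286.1 N limit, the casting stays put and friction is exactly 182 N.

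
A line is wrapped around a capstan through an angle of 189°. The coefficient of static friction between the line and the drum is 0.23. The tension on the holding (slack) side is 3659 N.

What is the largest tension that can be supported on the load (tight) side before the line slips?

At impending slip the capstan equation gives T₂/T₁ = e^{μβ} with β in radians.
β = 189° × π/180 = 3.299 rad.
e^{μβ} = e^{0.23×3.299} = 2.135.
T₂ = T₁ · e^{μβ} = 3659 × 2.135 = 7810 N.

T_max ≈ 7810 N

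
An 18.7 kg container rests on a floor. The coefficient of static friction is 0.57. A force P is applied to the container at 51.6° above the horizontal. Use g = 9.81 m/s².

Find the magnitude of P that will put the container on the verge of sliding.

N = m g − P sin α (the pull lifts the container).
At impending slip, P cos α = μ_s N = μ_s (m g − P sin α).
Solving: P (cos α + μ_s sin α) = μ_s m g → P = 0.57×183/(cos 51.6° + 0.57 sin 51.6°) = 105/1.068 = 97.9 N.

P ≈ 97.9 N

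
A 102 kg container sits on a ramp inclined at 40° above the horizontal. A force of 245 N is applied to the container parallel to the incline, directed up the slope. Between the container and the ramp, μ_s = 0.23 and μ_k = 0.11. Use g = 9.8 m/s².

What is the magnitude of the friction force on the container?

The normal reaction is N = m g cos θ = 765.7 N.
Parallel to the incline, ΣF = 0 gives f = m g sin θ − P = 642.5 − 245 = 397.5 N (up-slope positive).
Maximum static friction available: μ_s N = 0.23 × 765.7 = 176.1 N.
|397.5| exceeds 176.1 N, so the container slips down-slope; friction is kinetic, f = μ_k N = 0.11×765.7 = 84.2 N.

f ≈ 84.2 N (up the incline)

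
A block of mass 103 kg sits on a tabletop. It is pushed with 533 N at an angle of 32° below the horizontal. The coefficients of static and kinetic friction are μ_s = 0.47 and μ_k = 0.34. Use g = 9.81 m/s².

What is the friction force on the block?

N = m g + P sin α = 1010 + 533×sin 32° = 1293 N.
The horizontal driving force is P cos α = 452 N, so equilibrium needs friction f = 452 N.
μ_s N = 0.47 × 1293 = 607.7 N.
Since 452 N does not exceed the limit, the block stays at rest and f = 452 N.

f ≈ 452 N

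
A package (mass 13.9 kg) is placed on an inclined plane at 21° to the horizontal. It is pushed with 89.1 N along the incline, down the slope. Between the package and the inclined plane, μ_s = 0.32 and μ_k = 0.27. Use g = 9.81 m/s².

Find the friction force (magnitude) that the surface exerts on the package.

Perpendicular to the surface, N = m g cos θ = 13.9·9.81·cos 21° = 127.3 N.
For equilibrium along the incline the friction force must supply f = m g sin θ + P = 48.87 + 89.1 = 138 N (positive meaning up-slope).
Maximum static friction available: μ_s N = 0.32 × 127.3 = 40.74 N.
Since |138| > 40.74 N, static friction cannot hold it; the package slides down the incline and kinetic friction applies: f = μ_k N = 0.27 × 127.3 = 34.4 N.

f ≈ 34.4 N (up the incline)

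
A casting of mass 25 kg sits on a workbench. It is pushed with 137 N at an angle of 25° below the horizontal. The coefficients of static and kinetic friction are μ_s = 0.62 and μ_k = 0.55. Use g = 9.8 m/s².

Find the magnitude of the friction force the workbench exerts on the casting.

Vertical equilibrium gives N = m g + P sin α = 302.9 N.
Horizontally, friction must balance P cos α = 124.2 N.
The static-friction limit is μ_s N = 187.8 N.
124.2 ≤ 187.8 N → static; friction equals the required 124 N.

f ≈ 124 N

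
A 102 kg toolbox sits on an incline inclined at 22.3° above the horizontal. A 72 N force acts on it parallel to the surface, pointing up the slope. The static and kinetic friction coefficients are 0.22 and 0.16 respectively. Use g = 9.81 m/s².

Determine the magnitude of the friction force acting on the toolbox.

Normal force: N = m g cos θ = 102 × 9.81 × cos 22.3° = 925.8 N.
The friction needed for equilibrium is m g sin θ − P = 379.7 − 72 = 307.7 N, measured positive up-slope.
Maximum static friction available: μ_s N = 0.22 × 925.8 = 203.7 N.
|307.7| exceeds 203.7 N, so the toolbox slips down-slope; friction is kinetic, f = μ_k N = 0.16×925.8 = 148 N.

f ≈ 148 N (up the incline)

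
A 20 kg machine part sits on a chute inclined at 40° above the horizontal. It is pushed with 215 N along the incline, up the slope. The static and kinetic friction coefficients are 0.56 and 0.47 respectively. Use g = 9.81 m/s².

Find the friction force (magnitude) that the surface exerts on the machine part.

Normal force: N = m g cos θ = 20 × 9.81 × cos 40° = 150.3 N.
Parallel to the incline, ΣF = 0 gives f = m g sin θ − P = 126.1 − 215 = -88.89 N (up-slope positive).
Static friction can supply at most μ_s N = 84.17 N.
Since |-88.89| > 84.17 N, static friction cannot hold it; the machine part slides up the incline and kinetic friction applies: f = μ_k N = 0.47 × 150.3 = 70.6 N.

f ≈ 70.6 N (down the incline)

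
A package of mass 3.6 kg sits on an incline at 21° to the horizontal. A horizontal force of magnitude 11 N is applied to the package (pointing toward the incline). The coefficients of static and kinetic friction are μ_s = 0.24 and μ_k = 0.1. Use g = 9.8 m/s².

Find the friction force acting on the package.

Normal direction: N = m g cos θ + P sin θ = 36.88 N.
Along the incline, the net driving force (taking up-slope positive) is P cos θ − m g sin θ = 10.27 − 12.64 = -2.374 N, so equilibrium requires friction f = 2.374 N (up-slope).
Maximum static friction: μ_s N = 0.24 × 36.88 = 8.851 N.
Since 2.374 N is within the 8.851 N limit, the package stays put and friction is exactly 2.37 N.

f ≈ 2.37 N (up the incline)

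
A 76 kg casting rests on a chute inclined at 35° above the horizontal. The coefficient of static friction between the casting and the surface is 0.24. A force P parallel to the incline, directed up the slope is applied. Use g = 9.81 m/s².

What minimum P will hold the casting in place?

The casting tends to slide down (tan θ > μ_s), so at the point of impending slip friction acts up-slope at its limit: f = μ_s N.
P is parallel to the surface, so N = m g cos θ = 611 N.
Along the incline: P + μ_s N = m g sin θ, so P = 428 − 0.24×611 = 281 N.

P_min ≈ 281 N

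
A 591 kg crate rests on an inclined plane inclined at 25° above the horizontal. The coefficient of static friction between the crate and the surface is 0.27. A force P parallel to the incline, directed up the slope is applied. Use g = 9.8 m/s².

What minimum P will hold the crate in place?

P_min ≈ 1030 N

The crate tends to slide down (tan θ > μ_s), so at the point of impending slip friction acts up-slope at its limit: f = μ_s N.
P is parallel to the surface, so N = m g cos θ = 5250 N.
Along the incline: P + μ_s N = m g sin θ, so P = 2450 − 0.27×5250 = 1030 N.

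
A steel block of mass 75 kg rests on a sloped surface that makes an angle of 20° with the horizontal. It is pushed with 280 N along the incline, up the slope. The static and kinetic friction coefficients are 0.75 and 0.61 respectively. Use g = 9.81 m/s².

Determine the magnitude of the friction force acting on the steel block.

The normal reaction is N = m g cos θ = 691.4 N.
The friction needed for equilibrium is m g sin θ − P = 251.6 − 280 = -28.36 N, measured positive up-slope.
Maximum static friction available: μ_s N = 0.75 × 691.4 = 518.5 N.
Since |-28.36| ≤ 518.5 N, the steel block remains in static equilibrium and friction takes exactly the required value.

f ≈ 28.4 N (down the incline)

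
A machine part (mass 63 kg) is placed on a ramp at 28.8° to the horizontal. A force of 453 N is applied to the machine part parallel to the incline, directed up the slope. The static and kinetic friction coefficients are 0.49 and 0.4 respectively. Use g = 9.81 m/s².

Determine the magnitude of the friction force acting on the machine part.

f ≈ 155 N (down the incline)

The normal reaction is N = m g cos θ = 541.6 N.
Parallel to the incline, ΣF = 0 gives f = m g sin θ − P = 297.7 − 453 = -155.3 N (up-slope positive).
The static-friction ceiling is μ_s N = 0.49 × 541.6 = 265.4 N.
Since |-155.3| ≤ 265.4 N, the machine part remains in static equilibrium and friction takes exactly the required value.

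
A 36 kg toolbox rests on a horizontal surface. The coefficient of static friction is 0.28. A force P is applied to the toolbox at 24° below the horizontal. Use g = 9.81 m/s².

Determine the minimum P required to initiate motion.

N = m g + P sin α (the push presses the toolbox into the horizontal surface).
At impending slip, P cos α = μ_s N = μ_s (m g + P sin α).
Solving: P (cos α − μ_s sin α) = μ_s m g → P = 0.28×353/(cos 24° − 0.28 sin 24°) = 98.9/0.7997 = 124 N.

P ≈ 124 N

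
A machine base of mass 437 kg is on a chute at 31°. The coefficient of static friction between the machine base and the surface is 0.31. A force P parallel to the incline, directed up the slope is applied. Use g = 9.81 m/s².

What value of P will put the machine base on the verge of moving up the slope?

At impending motion up the slope, friction acts down-slope at its limit: f = μ_s N.
P is parallel to the surface, so N = m g cos θ = 3670 N.
Along the incline: P = m g sin θ + μ_s N = 2210 + 0.31×3670 = 3350 N.

P ≈ 3350 N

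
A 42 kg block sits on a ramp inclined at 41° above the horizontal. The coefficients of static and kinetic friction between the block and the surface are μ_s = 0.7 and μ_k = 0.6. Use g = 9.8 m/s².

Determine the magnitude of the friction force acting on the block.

Perpendicular to the surface, N = m g cos θ = 42·9.8·cos 41° = 310.6 N.
For equilibrium along the incline, friction must balance the weight component: f = m g sin θ = 270 N up the slope.
Maximum static friction available: μ_s N = 0.7 × 310.6 = 217.4 N.
Since |270| > 217.4 N, static friction cannot hold it; the block slides down the incline and kinetic friction applies: f = μ_k N = 0.6 × 310.6 = 186 N.

f ≈ 186 N (up the incline)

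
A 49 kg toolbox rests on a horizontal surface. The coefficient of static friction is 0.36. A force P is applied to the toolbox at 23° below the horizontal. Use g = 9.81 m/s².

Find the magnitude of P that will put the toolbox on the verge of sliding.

P ≈ 222 N

N = m g + P sin α (the push presses the toolbox into the horizontal surface).
At impending slip, P cos α = μ_s N = μ_s (m g + P sin α).
Solving: P (cos α − μ_s sin α) = μ_s m g → P = 0.36×481/(cos 23° − 0.36 sin 23°) = 173/0.7798 = 222 N.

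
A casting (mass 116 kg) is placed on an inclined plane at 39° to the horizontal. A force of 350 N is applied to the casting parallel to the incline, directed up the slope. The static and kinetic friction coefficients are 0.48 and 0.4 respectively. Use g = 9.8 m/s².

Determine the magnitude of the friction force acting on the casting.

f ≈ 365 N (up the incline)

Normal force: N = m g cos θ = 116 × 9.8 × cos 39° = 883.5 N.
Parallel to the incline, ΣF = 0 gives f = m g sin θ − P = 715.4 − 350 = 365.4 N (up-slope positive).
Static friction can supply at most μ_s N = 424.1 N.
Since |365.4| ≤ 424.1 N, the casting remains in static equilibrium and friction takes exactly the required value.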